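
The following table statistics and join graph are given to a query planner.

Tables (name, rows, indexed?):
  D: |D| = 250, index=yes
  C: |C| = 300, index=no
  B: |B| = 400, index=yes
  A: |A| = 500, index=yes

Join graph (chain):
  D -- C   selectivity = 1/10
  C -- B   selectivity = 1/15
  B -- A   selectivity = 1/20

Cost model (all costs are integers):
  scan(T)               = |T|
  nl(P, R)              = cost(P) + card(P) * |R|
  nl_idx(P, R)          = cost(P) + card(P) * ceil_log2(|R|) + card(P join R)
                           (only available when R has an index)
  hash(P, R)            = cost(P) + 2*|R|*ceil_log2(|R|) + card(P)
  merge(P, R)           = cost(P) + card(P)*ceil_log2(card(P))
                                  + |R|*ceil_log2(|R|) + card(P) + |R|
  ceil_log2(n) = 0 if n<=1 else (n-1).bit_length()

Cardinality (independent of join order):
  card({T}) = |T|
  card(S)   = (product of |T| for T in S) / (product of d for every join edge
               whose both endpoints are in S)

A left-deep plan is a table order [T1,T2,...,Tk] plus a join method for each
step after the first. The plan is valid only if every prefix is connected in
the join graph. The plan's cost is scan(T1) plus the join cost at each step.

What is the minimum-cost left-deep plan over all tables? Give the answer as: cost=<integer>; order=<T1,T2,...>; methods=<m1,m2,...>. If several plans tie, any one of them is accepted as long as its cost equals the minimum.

Selinger DP (subsets sized 1..n):
  {D}: scan cost=250, card=250
  {C}: scan cost=300, card=300
  {B}: scan cost=400, card=400
  {A}: scan cost=500, card=500
  {CD}: card=7500; try (D,hash)→4600, (C,merge)→5500, (D,merge)→5550, (C,hash)→5900, (D,nl_idx)→10200, (C,nl)→75250 …(+1); best=4600 via (D,hash)
  {BC}: card=8000; try (C,hash)→6200, (B,merge)→7300, (C,merge)→7400, (B,hash)→7800, (B,nl_idx)→11000, (B,nl)→120300 …(+1); best=6200 via (C,hash)
  {AB}: card=10000; try (B,hash)→8200, (A,merge)→9400, (B,merge)→9500, (A,hash)→9800, (A,nl_idx)→14000, (B,nl_idx)→15000 …(+2); best=8200 via (B,hash)
  {BCD}: card=200000; try (D,hash)→18200, (B,hash)→19300, (B,merge)→113600, (D,merge)→120450, (D,nl_idx)→270200, (B,nl_idx)→272100 …(+2); best=18200 via (D,hash)
  {ABC}: card=200000; try (A,hash)→23200, (C,hash)→23600, (A,merge)→123200, (C,merge)→161200, (A,nl_idx)→278200, (C,nl)→3008200 …(+1); best=23200 via (A,hash)
  {ABCD}: card=5000000; try (D,hash)→227200, (A,hash)→227200, (A,merge)→3823200, (D,merge)→3825450, (D,nl_idx)→6623200, (A,nl_idx)→6818200 …(+2); best=227200 via (D,hash)

cost=227200; order=B,C,A,D; methods=hash,hash,hash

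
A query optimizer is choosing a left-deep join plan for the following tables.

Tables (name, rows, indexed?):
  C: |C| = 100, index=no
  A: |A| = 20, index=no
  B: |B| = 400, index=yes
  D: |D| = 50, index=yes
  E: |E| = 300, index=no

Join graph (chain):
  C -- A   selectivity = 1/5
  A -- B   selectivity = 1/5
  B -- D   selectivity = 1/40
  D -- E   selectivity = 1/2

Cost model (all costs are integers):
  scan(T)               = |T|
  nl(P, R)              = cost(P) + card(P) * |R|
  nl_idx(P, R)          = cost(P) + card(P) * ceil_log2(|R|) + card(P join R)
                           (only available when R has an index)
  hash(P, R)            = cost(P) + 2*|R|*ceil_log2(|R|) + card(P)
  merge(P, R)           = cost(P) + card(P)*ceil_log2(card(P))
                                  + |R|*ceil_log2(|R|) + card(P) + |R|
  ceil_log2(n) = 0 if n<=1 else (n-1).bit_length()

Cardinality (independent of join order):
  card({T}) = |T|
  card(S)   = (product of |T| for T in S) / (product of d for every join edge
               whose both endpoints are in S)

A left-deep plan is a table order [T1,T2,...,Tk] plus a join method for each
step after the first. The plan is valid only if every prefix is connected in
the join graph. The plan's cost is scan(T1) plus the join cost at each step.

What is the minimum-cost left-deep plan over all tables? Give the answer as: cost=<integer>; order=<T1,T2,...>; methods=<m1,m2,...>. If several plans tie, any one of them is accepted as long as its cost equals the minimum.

cost=50500; order=D,B,A,C,E; methods=nl_idx,hash,hash,hash

Selinger DP (subsets sized 1..n):
  {C}: scan cost=100, card=100
  {A}: scan cost=20, card=20
  {B}: scan cost=400, card=400
  {D}: scan cost=50, card=50
  {E}: scan cost=300, card=300
  {AC}: card=400; try (A,hash)→400, (C,merge)→940, (A,merge)→1020, (C,hash)→1440, (C,nl)→2020, (A,nl)→2100; best=400 via (A,hash)
  {AB}: card=1600; try (A,hash)→1000, (B,nl_idx)→1800, (B,merge)→4140, (A,merge)→4520, (B,hash)→7240, (B,nl)→8020 …(+1); best=1000 via (A,hash)
  {BD}: card=500; try (B,nl_idx)→1000, (D,hash)→1400, (D,nl_idx)→3300, (B,merge)→4400, (D,merge)→4750, (B,hash)→7300 …(+2); best=1000 via (B,nl_idx)
  {DE}: card=7500; try (D,hash)→1200, (E,merge)→3400, (D,merge)→3650, (E,hash)→5500, (D,nl_idx)→9600, (E,nl)→15050 …(+1); best=1200 via (D,hash)
  {ABC}: card=32000; try (C,hash)→4000, (B,hash)→8000, (B,merge)→8400, (C,merge)→21000, (B,nl_idx)→36000, (B,nl)→160400 …(+1); best=4000 via (C,hash)
  {ABD}: card=2000; try (A,hash)→1700, (D,hash)→3200, (A,merge)→6120, (A,nl)→11000, (D,nl_idx)→12600, (D,merge)→20550 …(+1); best=1700 via (A,hash)
  {BDE}: card=75000; try (E,hash)→6900, (E,merge)→9000, (B,hash)→15900, (B,merge)→110200, (B,nl_idx)→143700, (E,nl)→151000 …(+1); best=6900 via (E,hash)
  {ABCD}: card=40000; try (C,hash)→5100, (C,merge)→26500, (D,hash)→36600, (C,nl)→201700, (D,nl_idx)→236000, (D,merge)→516350 …(+1); best=5100 via (C,hash)
  {ABDE}: card=300000; try (E,hash)→9100, (E,merge)→28700, (A,hash)→82100, (E,nl)→601700, (A,merge)→1357020, (A,nl)→1506900; best=9100 via (E,hash)
  {ABCDE}: card=6000000; try (E,hash)→50500, (C,hash)→310500, (E,merge)→688100, (C,merge)→6009900, (E,nl)→12005100, (C,nl)→30009100; best=50500 via (E,hash)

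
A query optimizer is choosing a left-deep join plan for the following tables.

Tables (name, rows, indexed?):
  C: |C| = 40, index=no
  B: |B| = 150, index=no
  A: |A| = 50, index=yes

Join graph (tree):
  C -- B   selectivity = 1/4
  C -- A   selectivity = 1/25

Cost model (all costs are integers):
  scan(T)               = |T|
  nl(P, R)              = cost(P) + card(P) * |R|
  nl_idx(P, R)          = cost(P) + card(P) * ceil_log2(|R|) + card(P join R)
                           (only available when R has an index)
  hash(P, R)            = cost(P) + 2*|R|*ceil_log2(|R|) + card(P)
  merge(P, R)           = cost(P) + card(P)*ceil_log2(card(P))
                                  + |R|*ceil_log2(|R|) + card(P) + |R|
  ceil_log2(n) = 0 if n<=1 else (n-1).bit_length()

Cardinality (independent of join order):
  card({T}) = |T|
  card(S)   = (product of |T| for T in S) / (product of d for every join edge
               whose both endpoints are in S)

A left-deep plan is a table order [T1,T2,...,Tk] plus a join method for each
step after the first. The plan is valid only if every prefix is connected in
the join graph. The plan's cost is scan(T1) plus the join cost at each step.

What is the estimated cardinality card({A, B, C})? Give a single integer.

Tables in S: A(50), B(150), C(40)
Edges inside S: C-B(d=4), C-A(d=25)
numerator = 50 * 150 * 40 = 300000
denominator = 4 * 25 = 100
card(S) = 300000 / 100 = 3000

3000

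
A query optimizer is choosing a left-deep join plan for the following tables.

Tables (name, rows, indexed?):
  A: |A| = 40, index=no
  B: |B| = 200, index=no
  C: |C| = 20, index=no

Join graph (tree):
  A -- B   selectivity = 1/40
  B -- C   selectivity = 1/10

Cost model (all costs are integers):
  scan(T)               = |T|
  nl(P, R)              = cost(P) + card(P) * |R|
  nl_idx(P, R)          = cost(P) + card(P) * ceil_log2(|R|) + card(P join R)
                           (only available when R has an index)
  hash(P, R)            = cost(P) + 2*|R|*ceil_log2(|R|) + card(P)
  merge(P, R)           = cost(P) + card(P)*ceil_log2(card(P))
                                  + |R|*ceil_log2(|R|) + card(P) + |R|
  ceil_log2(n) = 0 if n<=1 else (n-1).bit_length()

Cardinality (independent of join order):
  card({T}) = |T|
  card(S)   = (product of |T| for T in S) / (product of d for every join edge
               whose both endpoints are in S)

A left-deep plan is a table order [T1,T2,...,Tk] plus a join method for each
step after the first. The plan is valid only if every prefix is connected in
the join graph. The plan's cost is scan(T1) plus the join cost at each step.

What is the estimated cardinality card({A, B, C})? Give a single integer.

Tables in S: A(40), B(200), C(20)
Edges inside S: A-B(d=40), B-C(d=10)
numerator = 40 * 200 * 20 = 160000
denominator = 40 * 10 = 400
card(S) = 160000 / 400 = 400

400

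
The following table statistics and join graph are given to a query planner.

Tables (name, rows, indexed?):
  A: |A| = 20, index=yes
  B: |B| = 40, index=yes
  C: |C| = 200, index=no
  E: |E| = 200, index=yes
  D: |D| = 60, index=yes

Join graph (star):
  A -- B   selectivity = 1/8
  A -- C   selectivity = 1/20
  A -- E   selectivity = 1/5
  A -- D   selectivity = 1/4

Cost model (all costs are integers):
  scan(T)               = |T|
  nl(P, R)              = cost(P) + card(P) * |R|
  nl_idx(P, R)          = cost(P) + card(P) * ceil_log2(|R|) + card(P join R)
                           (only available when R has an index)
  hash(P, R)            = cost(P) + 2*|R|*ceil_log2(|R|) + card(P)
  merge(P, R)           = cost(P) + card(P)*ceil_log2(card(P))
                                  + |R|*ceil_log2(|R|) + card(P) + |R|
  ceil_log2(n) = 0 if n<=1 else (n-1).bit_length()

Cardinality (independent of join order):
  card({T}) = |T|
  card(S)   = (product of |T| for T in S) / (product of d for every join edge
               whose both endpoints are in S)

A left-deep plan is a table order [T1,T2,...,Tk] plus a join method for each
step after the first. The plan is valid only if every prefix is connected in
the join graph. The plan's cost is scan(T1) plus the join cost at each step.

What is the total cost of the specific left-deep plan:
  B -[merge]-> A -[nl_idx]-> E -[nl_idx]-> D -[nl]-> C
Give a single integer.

12089240

step 1: scan B: cost=40, card=40
step 2: join A via merge
    card(P join A) = 40*20/(8) = 100
    cost = 40 + 40*6 + 20*5 + 40 + 20 = 440
step 3: join E via nl_idx
    card(P join E) = 100*200/(5) = 4000
    cost = 440 + 100*8 + 4000 = 5240
step 4: join D via nl_idx
    card(P join D) = 4000*60/(4) = 60000
    cost = 5240 + 4000*6 + 60000 = 89240
step 5: join C via nl
    card(P join C) = 60000*200/(20) = 600000
    cost = 89240 + 60000*200 = 12089240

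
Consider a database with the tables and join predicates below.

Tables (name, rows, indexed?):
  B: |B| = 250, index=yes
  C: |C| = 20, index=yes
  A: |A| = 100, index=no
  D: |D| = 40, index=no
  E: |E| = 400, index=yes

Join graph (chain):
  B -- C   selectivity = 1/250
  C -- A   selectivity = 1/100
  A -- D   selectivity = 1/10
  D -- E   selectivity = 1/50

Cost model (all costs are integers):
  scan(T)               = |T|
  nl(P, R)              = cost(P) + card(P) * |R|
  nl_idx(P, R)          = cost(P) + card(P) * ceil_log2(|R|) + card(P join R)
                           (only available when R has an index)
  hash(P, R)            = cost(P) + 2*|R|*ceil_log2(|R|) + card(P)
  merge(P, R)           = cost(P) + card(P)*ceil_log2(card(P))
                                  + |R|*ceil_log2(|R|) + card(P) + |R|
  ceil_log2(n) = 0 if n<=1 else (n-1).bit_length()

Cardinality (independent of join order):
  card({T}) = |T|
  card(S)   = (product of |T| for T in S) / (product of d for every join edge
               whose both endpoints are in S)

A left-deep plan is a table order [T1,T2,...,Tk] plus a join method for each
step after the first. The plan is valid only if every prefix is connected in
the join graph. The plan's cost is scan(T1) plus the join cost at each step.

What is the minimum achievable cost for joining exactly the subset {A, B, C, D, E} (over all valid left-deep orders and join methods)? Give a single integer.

2340

Selinger DP over subsets of {A,B,C,D,E}:
  {B}: scan cost=250, card=250
  {C}: scan cost=20, card=20
  {A}: scan cost=100, card=100
  {D}: scan cost=40, card=40
  {E}: scan cost=400, card=400
  {BC}: card=20; try (B,nl_idx)→200, (C,hash)→700, (C,nl_idx)→1520, (B,merge)→2390, (C,merge)→2620, (B,hash)→4040 …(+2); best=200 via (B,nl_idx)
  {AC}: card=20; try (C,hash)→400, (C,nl_idx)→620, (A,merge)→940, (C,merge)→1020, (A,hash)→1440, (A,nl)→2020 …(+1); best=400 via (C,hash)
  {AD}: card=400; try (D,hash)→680, (A,merge)→1120, (D,merge)→1180, (A,hash)→1480, (A,nl)→4040, (D,nl)→4100; best=680 via (D,hash)
  {DE}: card=320; try (E,nl_idx)→720, (D,hash)→1280, (E,merge)→4320, (D,merge)→4680, (E,hash)→7280, (E,nl)→16040 …(+1); best=720 via (E,nl_idx)
  {ABC}: card=20; try (B,nl_idx)→580, (A,merge)→1120, (A,hash)→1620, (A,nl)→2200, (B,merge)→2770, (B,hash)→4420 …(+1); best=580 via (B,nl_idx)
  {ACD}: card=80; try (D,merge)→800, (D,hash)→900, (D,nl)→1200, (C,hash)→1280, (C,nl_idx)→2760, (C,merge)→4800 …(+1); best=800 via (D,merge)
  {ADE}: card=3200; try (A,hash)→2440, (A,merge)→4720, (E,nl_idx)→7480, (E,hash)→8280, (E,merge)→8680, (A,nl)→32720 …(+1); best=2440 via (A,hash)
  {ABCD}: card=80; try (D,merge)→980, (D,hash)→1080, (D,nl)→1380, (B,nl_idx)→1520, (B,merge)→3690, (B,hash)→4880 …(+1); best=980 via (D,merge)
  {ACDE}: card=640; try (E,nl_idx)→2160, (E,merge)→5440, (C,hash)→5840, (E,hash)→8080, (C,nl_idx)→19080, (E,nl)→32800 …(+2); best=2160 via (E,nl_idx)
  {ABCDE}: card=640; try (E,nl_idx)→2340, (E,merge)→5620, (B,hash)→6800, (B,nl_idx)→7920, (E,hash)→8260, (B,merge)→11450 …(+2); best=2340 via (E,nl_idx)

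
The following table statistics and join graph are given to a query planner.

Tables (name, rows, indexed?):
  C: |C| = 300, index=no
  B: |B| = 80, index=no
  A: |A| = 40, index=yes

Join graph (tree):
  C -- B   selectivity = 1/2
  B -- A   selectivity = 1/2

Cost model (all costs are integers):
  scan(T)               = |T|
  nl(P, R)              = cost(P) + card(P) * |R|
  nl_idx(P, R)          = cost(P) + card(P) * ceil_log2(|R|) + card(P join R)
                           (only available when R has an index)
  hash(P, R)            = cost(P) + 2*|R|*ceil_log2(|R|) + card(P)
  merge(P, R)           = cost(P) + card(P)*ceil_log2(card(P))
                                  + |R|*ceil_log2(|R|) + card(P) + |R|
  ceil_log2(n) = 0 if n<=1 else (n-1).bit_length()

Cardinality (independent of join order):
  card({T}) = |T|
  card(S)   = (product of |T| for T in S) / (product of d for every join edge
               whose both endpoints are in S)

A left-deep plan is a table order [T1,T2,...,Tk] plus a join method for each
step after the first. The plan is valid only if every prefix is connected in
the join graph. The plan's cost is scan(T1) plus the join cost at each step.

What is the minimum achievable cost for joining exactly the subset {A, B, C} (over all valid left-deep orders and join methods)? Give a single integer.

Selinger DP over subsets of {A,B,C}:
  {C}: scan cost=300, card=300
  {B}: scan cost=80, card=80
  {A}: scan cost=40, card=40
  {BC}: card=12000; try (B,hash)→1720, (C,merge)→3720, (B,merge)→3940, (C,hash)→5560, (C,nl)→24080, (B,nl)→24300; best=1720 via (B,hash)
  {AB}: card=1600; try (A,hash)→640, (B,merge)→960, (A,merge)→1000, (B,hash)→1200, (A,nl_idx)→2160, (B,nl)→3240 …(+1); best=640 via (A,hash)
  {ABC}: card=240000; try (C,hash)→7640, (A,hash)→14200, (C,merge)→22840, (A,merge)→182000, (A,nl_idx)→313720, (C,nl)→480640 …(+1); best=7640 via (C,hash)

7640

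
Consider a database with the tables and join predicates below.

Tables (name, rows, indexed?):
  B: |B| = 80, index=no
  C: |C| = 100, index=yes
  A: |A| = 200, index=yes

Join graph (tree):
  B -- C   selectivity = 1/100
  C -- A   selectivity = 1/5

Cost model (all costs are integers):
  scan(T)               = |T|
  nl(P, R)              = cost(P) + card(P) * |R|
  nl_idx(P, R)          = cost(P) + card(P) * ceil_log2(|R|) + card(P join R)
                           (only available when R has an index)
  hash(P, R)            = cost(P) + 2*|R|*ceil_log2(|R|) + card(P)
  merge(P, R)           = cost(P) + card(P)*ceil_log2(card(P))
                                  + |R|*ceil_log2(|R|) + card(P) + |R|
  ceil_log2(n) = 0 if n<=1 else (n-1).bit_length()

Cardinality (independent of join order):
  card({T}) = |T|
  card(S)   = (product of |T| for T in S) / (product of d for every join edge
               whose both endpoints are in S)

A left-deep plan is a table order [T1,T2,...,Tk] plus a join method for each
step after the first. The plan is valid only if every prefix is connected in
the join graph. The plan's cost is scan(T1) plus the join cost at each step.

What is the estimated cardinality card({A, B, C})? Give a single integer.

3200

Tables in S: A(200), B(80), C(100)
Edges inside S: B-C(d=100), C-A(d=5)
numerator = 200 * 80 * 100 = 1600000
denominator = 100 * 5 = 500
card(S) = 1600000 / 500 = 3200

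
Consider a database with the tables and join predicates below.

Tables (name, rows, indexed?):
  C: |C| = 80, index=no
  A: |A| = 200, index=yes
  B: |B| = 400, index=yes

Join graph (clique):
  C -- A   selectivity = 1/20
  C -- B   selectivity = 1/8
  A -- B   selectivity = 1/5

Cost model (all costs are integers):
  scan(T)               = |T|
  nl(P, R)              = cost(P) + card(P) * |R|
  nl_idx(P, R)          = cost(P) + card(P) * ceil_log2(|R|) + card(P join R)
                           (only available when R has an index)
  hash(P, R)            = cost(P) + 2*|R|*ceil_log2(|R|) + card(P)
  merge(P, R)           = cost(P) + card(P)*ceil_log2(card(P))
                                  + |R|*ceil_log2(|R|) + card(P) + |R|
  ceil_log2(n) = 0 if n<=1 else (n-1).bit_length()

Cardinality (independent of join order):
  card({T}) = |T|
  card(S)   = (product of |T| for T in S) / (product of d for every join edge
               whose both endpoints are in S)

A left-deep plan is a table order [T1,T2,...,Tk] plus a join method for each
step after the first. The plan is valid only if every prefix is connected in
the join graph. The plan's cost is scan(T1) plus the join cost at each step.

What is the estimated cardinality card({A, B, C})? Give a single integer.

Tables in S: A(200), B(400), C(80)
Edges inside S: C-A(d=20), C-B(d=8), A-B(d=5)
numerator = 200 * 400 * 80 = 6400000
denominator = 20 * 8 * 5 = 800
card(S) = 6400000 / 800 = 8000

8000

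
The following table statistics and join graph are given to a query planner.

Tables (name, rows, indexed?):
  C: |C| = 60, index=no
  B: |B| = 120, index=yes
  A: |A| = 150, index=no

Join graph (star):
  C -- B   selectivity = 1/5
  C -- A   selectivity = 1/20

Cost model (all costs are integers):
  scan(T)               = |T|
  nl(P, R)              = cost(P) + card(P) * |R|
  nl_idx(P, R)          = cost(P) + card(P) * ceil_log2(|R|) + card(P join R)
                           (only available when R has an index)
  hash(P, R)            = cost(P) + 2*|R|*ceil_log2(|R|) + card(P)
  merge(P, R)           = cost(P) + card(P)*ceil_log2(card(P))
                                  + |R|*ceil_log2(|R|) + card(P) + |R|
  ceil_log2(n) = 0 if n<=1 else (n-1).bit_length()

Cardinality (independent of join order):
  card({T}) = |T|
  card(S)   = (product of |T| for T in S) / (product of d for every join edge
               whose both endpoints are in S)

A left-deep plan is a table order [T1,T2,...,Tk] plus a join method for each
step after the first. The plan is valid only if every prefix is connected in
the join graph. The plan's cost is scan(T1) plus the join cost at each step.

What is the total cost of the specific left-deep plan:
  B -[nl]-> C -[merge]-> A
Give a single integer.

25950

step 1: scan B: cost=120, card=120
step 2: join C via nl
    card(P join C) = 120*60/(5) = 1440
    cost = 120 + 120*60 = 7320
step 3: join A via merge
    card(P join A) = 1440*150/(20) = 10800
    cost = 7320 + 1440*11 + 150*8 + 1440 + 150 = 25950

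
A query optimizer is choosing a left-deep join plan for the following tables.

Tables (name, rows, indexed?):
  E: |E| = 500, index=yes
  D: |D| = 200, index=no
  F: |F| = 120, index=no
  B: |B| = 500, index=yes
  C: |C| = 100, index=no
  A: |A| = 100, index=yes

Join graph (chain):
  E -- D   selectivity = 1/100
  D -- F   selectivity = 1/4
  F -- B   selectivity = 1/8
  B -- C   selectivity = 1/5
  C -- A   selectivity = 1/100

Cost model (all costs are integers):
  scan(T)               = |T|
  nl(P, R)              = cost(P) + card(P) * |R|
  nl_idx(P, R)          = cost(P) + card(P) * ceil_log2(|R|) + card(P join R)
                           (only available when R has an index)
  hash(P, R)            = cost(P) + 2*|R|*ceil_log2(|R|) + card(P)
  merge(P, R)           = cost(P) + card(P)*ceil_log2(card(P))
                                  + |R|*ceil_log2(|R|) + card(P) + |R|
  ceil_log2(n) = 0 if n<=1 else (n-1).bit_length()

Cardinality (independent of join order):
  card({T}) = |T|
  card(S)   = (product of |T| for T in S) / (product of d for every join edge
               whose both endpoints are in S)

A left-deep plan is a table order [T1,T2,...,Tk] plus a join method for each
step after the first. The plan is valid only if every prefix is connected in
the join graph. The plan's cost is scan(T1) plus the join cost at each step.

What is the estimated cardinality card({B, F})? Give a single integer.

Tables in S: B(500), F(120)
Edges inside S: F-B(d=8)
numerator = 500 * 120 = 60000
denominator = 8 = 8
card(S) = 60000 / 8 = 7500

7500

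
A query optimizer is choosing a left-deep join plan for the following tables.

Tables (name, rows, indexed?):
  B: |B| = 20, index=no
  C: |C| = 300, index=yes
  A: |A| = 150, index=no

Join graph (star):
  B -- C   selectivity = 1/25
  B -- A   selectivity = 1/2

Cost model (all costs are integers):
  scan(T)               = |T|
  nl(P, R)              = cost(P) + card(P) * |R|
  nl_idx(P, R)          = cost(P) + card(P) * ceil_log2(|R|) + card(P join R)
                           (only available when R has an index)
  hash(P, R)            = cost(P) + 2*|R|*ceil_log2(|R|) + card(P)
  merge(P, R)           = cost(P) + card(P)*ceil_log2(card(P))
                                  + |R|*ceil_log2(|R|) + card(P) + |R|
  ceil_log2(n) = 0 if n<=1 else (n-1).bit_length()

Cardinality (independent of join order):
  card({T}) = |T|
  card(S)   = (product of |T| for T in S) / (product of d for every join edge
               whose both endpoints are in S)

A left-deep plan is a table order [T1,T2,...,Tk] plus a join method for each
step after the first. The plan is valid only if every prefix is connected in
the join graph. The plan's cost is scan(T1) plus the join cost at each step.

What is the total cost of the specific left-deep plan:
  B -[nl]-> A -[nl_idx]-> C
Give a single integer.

34520

step 1: scan B: cost=20, card=20
step 2: join A via nl
    card(P join A) = 20*150/(2) = 1500
    cost = 20 + 20*150 = 3020
step 3: join C via nl_idx
    card(P join C) = 1500*300/(25) = 18000
    cost = 3020 + 1500*9 + 18000 = 34520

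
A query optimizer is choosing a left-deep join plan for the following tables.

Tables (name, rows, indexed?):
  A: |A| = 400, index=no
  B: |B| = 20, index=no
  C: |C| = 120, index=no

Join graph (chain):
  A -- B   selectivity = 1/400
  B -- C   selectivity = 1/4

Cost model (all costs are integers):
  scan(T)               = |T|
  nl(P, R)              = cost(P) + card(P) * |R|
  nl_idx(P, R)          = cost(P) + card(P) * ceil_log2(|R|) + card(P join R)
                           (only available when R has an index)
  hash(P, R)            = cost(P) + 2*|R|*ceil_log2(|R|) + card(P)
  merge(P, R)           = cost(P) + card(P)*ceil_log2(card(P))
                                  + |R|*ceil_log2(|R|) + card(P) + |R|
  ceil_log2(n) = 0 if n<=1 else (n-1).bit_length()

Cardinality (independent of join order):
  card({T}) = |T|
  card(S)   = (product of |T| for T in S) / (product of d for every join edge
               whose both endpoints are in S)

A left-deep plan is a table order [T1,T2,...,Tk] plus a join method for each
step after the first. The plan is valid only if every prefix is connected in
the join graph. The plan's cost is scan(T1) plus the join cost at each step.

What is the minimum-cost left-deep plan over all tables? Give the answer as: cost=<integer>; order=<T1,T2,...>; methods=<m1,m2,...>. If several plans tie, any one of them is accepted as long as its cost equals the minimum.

cost=2080; order=A,B,C; methods=hash,merge

Selinger DP (subsets sized 1..n):
  {A}: scan cost=400, card=400
  {B}: scan cost=20, card=20
  {C}: scan cost=120, card=120
  {AB}: card=20; try (B,hash)→1000, (A,merge)→4140, (B,merge)→4520, (A,hash)→7240, (A,nl)→8020, (B,nl)→8400; best=1000 via (B,hash)
  {BC}: card=600; try (B,hash)→440, (C,merge)→1100, (B,merge)→1200, (C,hash)→1720, (C,nl)→2420, (B,nl)→2520; best=440 via (B,hash)
  {ABC}: card=600; try (C,merge)→2080, (C,hash)→2700, (C,nl)→3400, (A,hash)→8240, (A,merge)→11040, (A,nl)→240440; best=2080 via (C,merge)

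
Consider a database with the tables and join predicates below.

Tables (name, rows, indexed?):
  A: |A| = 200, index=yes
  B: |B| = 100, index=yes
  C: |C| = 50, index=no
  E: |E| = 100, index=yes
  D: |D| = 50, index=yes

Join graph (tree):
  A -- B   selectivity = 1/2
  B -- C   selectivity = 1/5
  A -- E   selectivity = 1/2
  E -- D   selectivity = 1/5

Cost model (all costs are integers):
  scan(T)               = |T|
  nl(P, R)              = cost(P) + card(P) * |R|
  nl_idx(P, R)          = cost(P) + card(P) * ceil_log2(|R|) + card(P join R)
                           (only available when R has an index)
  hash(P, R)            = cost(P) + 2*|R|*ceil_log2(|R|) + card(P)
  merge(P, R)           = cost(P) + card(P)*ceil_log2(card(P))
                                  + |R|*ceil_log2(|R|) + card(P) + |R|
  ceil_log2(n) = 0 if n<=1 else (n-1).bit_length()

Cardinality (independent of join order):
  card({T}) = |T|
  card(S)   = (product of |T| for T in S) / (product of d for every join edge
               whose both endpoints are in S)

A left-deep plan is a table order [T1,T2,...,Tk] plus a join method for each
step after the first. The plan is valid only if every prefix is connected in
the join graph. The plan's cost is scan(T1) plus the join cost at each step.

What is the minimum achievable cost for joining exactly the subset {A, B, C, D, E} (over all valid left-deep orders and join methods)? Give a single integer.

5107000

Selinger DP over subsets of {A,B,C,D,E}:
  {A}: scan cost=200, card=200
  {B}: scan cost=100, card=100
  {C}: scan cost=50, card=50
  {E}: scan cost=100, card=100
  {D}: scan cost=50, card=50
  {AB}: card=10000; try (B,hash)→1800, (A,merge)→2700, (B,merge)→2800, (A,hash)→3400, (A,nl_idx)→10900, (B,nl_idx)→11600 …(+2); best=1800 via (B,hash)
  {AE}: card=10000; try (E,hash)→1800, (A,merge)→2700, (E,merge)→2800, (A,hash)→3400, (A,nl_idx)→10900, (E,nl_idx)→11600 …(+2); best=1800 via (E,hash)
  {BC}: card=1000; try (C,hash)→800, (B,merge)→1200, (C,merge)→1250, (B,nl_idx)→1400, (B,hash)→1500, (B,nl)→5050 …(+1); best=800 via (C,hash)
  {DE}: card=1000; try (D,hash)→800, (E,merge)→1200, (D,merge)→1250, (E,nl_idx)→1400, (E,hash)→1500, (D,nl_idx)→1700 …(+2); best=800 via (D,hash)
  {ABC}: card=100000; try (A,hash)→5000, (C,hash)→12400, (A,merge)→13600, (A,nl_idx)→108800, (C,merge)→152150, (A,nl)→200800 …(+1); best=5000 via (A,hash)
  {ABE}: card=500000; try (E,hash)→13200, (B,hash)→13200, (E,merge)→152600, (B,merge)→152600, (E,nl_idx)→571800, (B,nl_idx)→571800 …(+2); best=13200 via (E,hash)
  {ADE}: card=100000; try (A,hash)→5000, (D,hash)→12400, (A,merge)→13600, (A,nl_idx)→108800, (D,merge)→152150, (D,nl_idx)→161800 …(+2); best=5000 via (A,hash)
  {ABCE}: card=5000000; try (E,hash)→106400, (C,hash)→513800, (E,merge)→1805800, (E,nl_idx)→5705000, (E,nl)→10005000, (C,merge)→10013550 …(+1); best=106400 via (E,hash)
  {ABDE}: card=5000000; try (B,hash)→106400, (D,hash)→513800, (B,merge)→1805800, (B,nl_idx)→5705000, (D,nl_idx)→8013200, (B,nl)→10005000 …(+2); best=106400 via (B,hash)
  {ABCDE}: card=50000000; try (D,hash)→5107000, (C,hash)→5107000, (D,nl_idx)→80106400, (D,merge)→120106750, (C,merge)→120106750, (D,nl)→250106400 …(+1); best=5107000 via (D,hash)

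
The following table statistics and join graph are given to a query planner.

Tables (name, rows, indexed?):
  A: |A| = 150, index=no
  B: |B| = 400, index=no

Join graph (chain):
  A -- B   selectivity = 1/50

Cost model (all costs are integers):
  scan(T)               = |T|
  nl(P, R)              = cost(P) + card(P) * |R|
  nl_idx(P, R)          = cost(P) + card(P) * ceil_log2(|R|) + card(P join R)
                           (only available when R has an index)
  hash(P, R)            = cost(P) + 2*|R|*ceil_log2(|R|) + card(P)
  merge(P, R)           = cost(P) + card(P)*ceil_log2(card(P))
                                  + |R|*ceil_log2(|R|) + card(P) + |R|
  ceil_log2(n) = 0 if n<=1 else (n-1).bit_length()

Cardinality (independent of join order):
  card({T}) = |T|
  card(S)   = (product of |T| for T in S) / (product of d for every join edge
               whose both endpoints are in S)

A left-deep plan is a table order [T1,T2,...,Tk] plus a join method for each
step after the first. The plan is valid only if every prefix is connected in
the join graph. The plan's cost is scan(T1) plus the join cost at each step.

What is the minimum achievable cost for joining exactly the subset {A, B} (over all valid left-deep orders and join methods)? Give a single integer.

3200

Selinger DP over subsets of {A,B}:
  {A}: scan cost=150, card=150
  {B}: scan cost=400, card=400
  {AB}: card=1200; try (A,hash)→3200, (B,merge)→5500, (A,merge)→5750, (B,hash)→7500, (B,nl)→60150, (A,nl)→60400; best=3200 via (A,hash)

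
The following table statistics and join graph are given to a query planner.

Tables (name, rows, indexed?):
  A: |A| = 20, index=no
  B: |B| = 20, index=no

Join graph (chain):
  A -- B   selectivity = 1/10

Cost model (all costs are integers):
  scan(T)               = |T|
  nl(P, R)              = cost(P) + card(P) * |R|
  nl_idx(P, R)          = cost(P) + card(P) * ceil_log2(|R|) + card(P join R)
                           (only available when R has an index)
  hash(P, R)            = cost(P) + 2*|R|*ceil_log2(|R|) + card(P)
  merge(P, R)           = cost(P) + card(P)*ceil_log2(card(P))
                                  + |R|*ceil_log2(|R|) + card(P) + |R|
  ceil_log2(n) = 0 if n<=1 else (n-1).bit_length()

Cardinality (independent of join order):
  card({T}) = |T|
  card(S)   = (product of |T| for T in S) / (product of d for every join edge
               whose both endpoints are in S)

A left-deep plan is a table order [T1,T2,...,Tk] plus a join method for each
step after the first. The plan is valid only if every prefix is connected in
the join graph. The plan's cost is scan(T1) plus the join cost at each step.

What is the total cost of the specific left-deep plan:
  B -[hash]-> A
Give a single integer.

step 1: scan B: cost=20, card=20
step 2: join A via hash
    card(P join A) = 20*20/(10) = 40
    cost = 20 + 2*20*5 + 20 = 240

240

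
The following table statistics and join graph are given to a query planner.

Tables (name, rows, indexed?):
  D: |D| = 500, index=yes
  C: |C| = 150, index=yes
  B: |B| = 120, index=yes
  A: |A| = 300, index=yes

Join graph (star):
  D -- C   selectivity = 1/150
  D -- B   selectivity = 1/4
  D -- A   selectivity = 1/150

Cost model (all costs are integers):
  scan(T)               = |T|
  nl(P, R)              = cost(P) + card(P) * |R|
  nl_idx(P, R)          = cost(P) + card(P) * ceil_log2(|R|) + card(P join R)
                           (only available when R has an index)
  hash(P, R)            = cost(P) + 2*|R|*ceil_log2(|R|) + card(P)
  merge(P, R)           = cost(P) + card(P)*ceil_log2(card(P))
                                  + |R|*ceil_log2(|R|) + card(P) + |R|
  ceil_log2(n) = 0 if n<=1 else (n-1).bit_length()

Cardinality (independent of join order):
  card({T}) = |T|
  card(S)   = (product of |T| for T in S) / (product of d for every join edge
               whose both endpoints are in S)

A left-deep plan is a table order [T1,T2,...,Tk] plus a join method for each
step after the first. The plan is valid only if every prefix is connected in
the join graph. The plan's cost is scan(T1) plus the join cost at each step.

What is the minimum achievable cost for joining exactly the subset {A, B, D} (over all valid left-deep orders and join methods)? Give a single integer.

6680

Selinger DP over subsets of {A,B,D}:
  {D}: scan cost=500, card=500
  {B}: scan cost=120, card=120
  {A}: scan cost=300, card=300
  {BD}: card=15000; try (B,hash)→2680, (D,merge)→6080, (B,merge)→6460, (D,hash)→9240, (D,nl_idx)→16200, (B,nl_idx)→19000 …(+2); best=2680 via (B,hash)
  {AD}: card=1000; try (D,nl_idx)→4000, (A,nl_idx)→6000, (A,hash)→6400, (D,merge)→8300, (A,merge)→8500, (D,hash)→9600 …(+2); best=4000 via (D,nl_idx)
  {ABD}: card=30000; try (B,hash)→6680, (B,merge)→15960, (A,hash)→23080, (B,nl_idx)→41000, (B,nl)→124000, (A,nl_idx)→167680 …(+2); best=6680 via (B,hash)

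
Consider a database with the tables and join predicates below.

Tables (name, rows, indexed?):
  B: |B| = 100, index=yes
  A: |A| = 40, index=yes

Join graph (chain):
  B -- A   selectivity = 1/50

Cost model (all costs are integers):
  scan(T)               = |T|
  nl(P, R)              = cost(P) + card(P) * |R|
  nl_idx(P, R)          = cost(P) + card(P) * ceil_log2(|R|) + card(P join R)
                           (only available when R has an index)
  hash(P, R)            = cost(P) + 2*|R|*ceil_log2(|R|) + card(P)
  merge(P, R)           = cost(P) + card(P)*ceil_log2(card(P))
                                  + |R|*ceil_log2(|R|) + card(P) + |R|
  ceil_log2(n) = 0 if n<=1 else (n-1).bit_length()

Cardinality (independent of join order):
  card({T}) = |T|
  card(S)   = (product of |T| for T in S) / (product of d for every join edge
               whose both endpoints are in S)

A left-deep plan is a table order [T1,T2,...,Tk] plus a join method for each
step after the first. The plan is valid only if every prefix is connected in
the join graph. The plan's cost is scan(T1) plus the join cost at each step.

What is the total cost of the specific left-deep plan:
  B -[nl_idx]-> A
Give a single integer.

780

step 1: scan B: cost=100, card=100
step 2: join A via nl_idx
    card(P join A) = 100*40/(50) = 80
    cost = 100 + 100*6 + 80 = 780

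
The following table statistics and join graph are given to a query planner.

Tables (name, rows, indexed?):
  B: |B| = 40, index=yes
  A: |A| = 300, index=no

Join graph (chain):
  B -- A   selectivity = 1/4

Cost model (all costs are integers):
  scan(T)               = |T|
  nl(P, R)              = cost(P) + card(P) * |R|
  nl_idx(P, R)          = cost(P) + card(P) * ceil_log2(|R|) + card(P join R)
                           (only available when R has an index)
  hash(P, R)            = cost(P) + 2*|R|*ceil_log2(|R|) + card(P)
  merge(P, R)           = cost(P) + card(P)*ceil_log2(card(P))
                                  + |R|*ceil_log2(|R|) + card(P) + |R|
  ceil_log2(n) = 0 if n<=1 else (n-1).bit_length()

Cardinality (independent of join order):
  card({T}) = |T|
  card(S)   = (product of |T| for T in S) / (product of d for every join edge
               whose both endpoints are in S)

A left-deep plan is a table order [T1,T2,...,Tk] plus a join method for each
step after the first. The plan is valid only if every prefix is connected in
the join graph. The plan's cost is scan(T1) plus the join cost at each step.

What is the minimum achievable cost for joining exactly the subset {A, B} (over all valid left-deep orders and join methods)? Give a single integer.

Selinger DP over subsets of {A,B}:
  {B}: scan cost=40, card=40
  {A}: scan cost=300, card=300
  {AB}: card=3000; try (B,hash)→1080, (A,merge)→3320, (B,merge)→3580, (B,nl_idx)→5100, (A,hash)→5480, (A,nl)→12040 …(+1); best=1080 via (B,hash)

1080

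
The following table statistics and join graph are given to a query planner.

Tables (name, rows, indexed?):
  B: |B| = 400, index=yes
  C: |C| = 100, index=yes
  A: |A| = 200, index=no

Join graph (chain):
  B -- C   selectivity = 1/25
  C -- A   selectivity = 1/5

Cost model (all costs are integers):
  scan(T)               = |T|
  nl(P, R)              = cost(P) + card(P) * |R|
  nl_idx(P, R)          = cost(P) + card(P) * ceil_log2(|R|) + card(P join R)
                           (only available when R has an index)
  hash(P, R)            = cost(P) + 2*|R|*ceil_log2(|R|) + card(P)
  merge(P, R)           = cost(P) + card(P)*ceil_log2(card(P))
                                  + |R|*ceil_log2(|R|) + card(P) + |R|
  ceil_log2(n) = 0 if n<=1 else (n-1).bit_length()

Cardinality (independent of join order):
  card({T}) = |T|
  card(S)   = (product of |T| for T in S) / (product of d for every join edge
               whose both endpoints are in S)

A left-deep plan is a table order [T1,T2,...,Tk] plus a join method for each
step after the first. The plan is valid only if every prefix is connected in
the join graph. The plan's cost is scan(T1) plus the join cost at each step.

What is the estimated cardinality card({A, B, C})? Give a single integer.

Tables in S: A(200), B(400), C(100)
Edges inside S: B-C(d=25), C-A(d=5)
numerator = 200 * 400 * 100 = 8000000
denominator = 25 * 5 = 125
card(S) = 8000000 / 125 = 64000

64000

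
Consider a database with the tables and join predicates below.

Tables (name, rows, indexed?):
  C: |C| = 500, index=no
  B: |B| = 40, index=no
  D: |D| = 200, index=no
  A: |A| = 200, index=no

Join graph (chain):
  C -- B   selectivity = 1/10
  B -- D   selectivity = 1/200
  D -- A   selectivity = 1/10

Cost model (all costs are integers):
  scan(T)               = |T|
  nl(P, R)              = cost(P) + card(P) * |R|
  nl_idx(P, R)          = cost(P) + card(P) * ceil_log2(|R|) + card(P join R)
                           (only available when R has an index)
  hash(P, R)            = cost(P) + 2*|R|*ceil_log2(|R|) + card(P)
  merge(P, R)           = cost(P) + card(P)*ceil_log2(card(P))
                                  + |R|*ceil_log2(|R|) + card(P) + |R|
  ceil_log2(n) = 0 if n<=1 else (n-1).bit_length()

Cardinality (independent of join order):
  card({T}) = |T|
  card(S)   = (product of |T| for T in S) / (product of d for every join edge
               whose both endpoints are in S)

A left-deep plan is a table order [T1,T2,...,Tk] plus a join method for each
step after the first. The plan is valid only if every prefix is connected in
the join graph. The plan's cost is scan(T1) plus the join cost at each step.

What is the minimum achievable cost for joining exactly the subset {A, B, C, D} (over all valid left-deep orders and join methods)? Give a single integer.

11360

Selinger DP over subsets of {A,B,C,D}:
  {C}: scan cost=500, card=500
  {B}: scan cost=40, card=40
  {D}: scan cost=200, card=200
  {A}: scan cost=200, card=200
  {BC}: card=2000; try (B,hash)→1480, (C,merge)→5320, (B,merge)→5780, (C,hash)→9080, (C,nl)→20040, (B,nl)→20500; best=1480 via (B,hash)
  {BD}: card=40; try (B,hash)→880, (D,merge)→2120, (B,merge)→2280, (D,hash)→3280, (D,nl)→8040, (B,nl)→8200; best=880 via (B,hash)
  {AD}: card=4000; try (D,hash)→3600, (A,hash)→3600, (D,merge)→3800, (A,merge)→3800, (D,nl)→40200, (A,nl)→40200; best=3600 via (D,hash)
  {BCD}: card=2000; try (C,merge)→6160, (D,hash)→6680, (C,hash)→9920, (C,nl)→20880, (D,merge)→27280, (D,nl)→401480; best=6160 via (C,merge)
  {ABD}: card=800; try (A,merge)→2960, (A,hash)→4120, (B,hash)→8080, (A,nl)→8880, (B,merge)→55880, (B,nl)→163600; best=2960 via (A,merge)
  {ABCD}: card=40000; try (A,hash)→11360, (C,hash)→12760, (C,merge)→16760, (A,merge)→31960, (C,nl)→402960, (A,nl)→406160; best=11360 via (A,hash)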